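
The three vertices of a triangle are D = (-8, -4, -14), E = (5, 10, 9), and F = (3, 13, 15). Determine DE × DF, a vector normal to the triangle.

DE = (13, 14, 23)
DF = (11, 17, 29)
i: 14·29 - 23·17 = 406 - 391 = 15
j: 23·11 - 13·29 = 253 - 377 = -124
k: 13·17 - 14·11 = 221 - 154 = 67
DE × DF = (15, -124, 67)

(15, -124, 67)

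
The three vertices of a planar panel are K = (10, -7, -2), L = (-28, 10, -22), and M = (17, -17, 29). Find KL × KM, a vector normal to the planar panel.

KL = (-38, 17, -20)
KM = (7, -10, 31)
i: 17·31 - (-20)·(-10) = 527 - 200 = 327
j: (-20)·7 - (-38)·31 = -140 - (-1178) = 1038
k: (-38)·(-10) - 17·7 = 380 - 119 = 261
KL × KM = (327, 1038, 261)

(327, 1038, 261)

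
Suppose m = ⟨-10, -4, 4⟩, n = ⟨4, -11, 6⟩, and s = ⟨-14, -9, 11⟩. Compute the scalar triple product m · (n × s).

n × s:
i: (-11)·11 - 6·(-9) = -121 - (-54) = -67
j: 6·(-14) - 4·11 = -84 - 44 = -128
k: 4·(-9) - (-11)·(-14) = -36 - 154 = -190
n × s = (-67, -128, -190)
m · (n × s) = (-10)·(-67) + (-4)·(-128) + 4·(-190) = 670 + 512 - 760 = 422

422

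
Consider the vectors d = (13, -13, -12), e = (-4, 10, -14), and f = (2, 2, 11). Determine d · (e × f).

e × f:
i: 10·11 - (-14)·2 = 110 - (-28) = 138
j: (-14)·2 - (-4)·11 = -28 - (-44) = 16
k: (-4)·2 - 10·2 = -8 - 20 = -28
e × f = (138, 16, -28)
d · (e × f) = 13·138 + (-13)·16 + (-12)·(-28) = 1794 - 208 + 336 = 1922

1922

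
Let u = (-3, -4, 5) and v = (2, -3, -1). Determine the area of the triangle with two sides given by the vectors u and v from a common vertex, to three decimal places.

i: (-4)·(-1) - 5·(-3) = 4 - (-15) = 19
j: 5·2 - (-3)·(-1) = 10 - 3 = 7
k: (-3)·(-3) - (-4)·2 = 9 - (-8) = 17
u × v = (19, 7, 17)
|u × v| = √(19² + 7² + 17²) = √699 ≈ 26.4386
area = ½ · 26.4386 ≈ 13.219

13.219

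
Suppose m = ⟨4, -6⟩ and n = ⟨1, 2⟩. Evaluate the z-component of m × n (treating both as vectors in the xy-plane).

4·2 - (-6)·1 = 8 - (-6) = 14

14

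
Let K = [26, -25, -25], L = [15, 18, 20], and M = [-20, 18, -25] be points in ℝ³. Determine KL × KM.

(-1935, -2070, 1505)

KL = (-11, 43, 45)
KM = (-46, 43, 0)
i: 43·0 - 45·43 = 0 - 1935 = -1935
j: 45·(-46) - (-11)·0 = -2070 - 0 = -2070
k: (-11)·43 - 43·(-46) = -473 - (-1978) = 1505
KL × KM = (-1935, -2070, 1505)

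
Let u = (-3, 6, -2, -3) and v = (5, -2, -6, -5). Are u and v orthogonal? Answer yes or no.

u · v = (-3)·5 + 6·(-2) + (-2)·(-6) + (-3)·(-5) = -15 - 12 + 12 + 15 = 0
Zero, so the vectors are orthogonal.

yes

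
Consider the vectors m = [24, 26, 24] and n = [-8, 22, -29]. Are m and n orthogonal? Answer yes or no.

m · n = 24·(-8) + 26·22 + 24·(-29) = -192 + 572 - 696 = -316
Nonzero, so the vectors are not orthogonal.

no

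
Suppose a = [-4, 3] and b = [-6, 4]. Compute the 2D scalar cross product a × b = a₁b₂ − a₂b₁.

2

(-4)·4 - 3·(-6) = -16 - (-18) = 2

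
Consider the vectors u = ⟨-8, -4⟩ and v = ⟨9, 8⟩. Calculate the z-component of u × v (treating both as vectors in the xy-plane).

(-8)·8 - (-4)·9 = -64 - (-36) = -28

-28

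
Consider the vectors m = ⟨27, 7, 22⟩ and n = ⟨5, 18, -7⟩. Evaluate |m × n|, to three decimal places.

700.590

i: 7·(-7) - 22·18 = -49 - 396 = -445
j: 22·5 - 27·(-7) = 110 - (-189) = 299
k: 27·18 - 7·5 = 486 - 35 = 451
m × n = (-445, 299, 451)
|m × n| = √((-445)² + 299² + 451²) = √490827 ≈ 700.5905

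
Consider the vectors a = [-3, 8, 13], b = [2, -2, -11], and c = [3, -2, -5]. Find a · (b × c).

b × c:
i: (-2)·(-5) - (-11)·(-2) = 10 - 22 = -12
j: (-11)·3 - 2·(-5) = -33 - (-10) = -23
k: 2·(-2) - (-2)·3 = -4 - (-6) = 2
b × c = (-12, -23, 2)
a · (b × c) = (-3)·(-12) + 8·(-23) + 13·2 = 36 - 184 + 26 = -122

-122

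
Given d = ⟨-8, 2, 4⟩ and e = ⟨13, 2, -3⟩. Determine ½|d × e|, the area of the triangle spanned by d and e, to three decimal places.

i: 2·(-3) - 4·2 = -6 - 8 = -14
j: 4·13 - (-8)·(-3) = 52 - 24 = 28
k: (-8)·2 - 2·13 = -16 - 26 = -42
d × e = (-14, 28, -42)
|d × e| = √((-14)² + 28² + (-42)²) = √2744 ≈ 52.3832
area = ½ · 52.3832 ≈ 26.192

26.192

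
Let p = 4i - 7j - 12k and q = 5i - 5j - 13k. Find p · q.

p · q = 4·5 + (-7)·(-5) + (-12)·(-13) = 20 + 35 + 156 = 211

211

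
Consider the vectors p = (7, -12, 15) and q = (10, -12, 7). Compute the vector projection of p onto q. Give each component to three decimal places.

p · q = 7·10 + (-12)·(-12) + 15·7 = 70 + 144 + 105 = 319
|q|² = 100 + 144 + 49 = 293
proj_q p = (319/293) · (10, -12, 7) ≈ (10.887, -13.065, 7.621)

(10.887, -13.065, 7.621)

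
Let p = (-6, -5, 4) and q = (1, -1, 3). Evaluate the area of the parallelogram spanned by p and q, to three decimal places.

26.944

i: (-5)·3 - 4·(-1) = -15 - (-4) = -11
j: 4·1 - (-6)·3 = 4 - (-18) = 22
k: (-6)·(-1) - (-5)·1 = 6 - (-5) = 11
p × q = (-11, 22, 11)
|p × q| = √((-11)² + 22² + 11²) = √726 ≈ 26.9444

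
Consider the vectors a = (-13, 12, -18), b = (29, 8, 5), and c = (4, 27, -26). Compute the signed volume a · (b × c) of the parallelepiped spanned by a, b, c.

b × c:
i: 8·(-26) - 5·27 = -208 - 135 = -343
j: 5·4 - 29·(-26) = 20 - (-754) = 774
k: 29·27 - 8·4 = 783 - 32 = 751
b × c = (-343, 774, 751)
a · (b × c) = (-13)·(-343) + 12·774 + (-18)·751 = 4459 + 9288 - 13518 = 229

229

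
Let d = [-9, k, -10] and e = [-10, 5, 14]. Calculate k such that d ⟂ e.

d · e = (-9)·(-10) + k·5 + (-10)·14 = -50 + 5k
Set equal to 0: 5k = 50, so k = 10.

10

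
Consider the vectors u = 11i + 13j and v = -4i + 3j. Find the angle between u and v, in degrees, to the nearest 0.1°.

93.4

u · v = 11·(-4) + 13·3 = -44 + 39 = -5
|u|² = 121 + 169 = 290,  |u| = √290 ≈ 17.029386
|v|² = 16 + 9 = 25,  |v| = √25 ≈ 5.000000
cos θ = -5 / (17.029386 · 5.000000) ≈ -0.05872
θ = arccos(-0.05872) ≈ 93.4°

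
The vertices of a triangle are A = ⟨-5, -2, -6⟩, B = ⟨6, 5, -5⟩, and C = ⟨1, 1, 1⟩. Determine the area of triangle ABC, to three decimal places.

42.538

AB = (11, 7, 1),  AC = (6, 3, 7)
i: 7·7 - 1·3 = 49 - 3 = 46
j: 1·6 - 11·7 = 6 - 77 = -71
k: 11·3 - 7·6 = 33 - 42 = -9
AB × AC = (46, -71, -9)
|AB × AC| = √7238 ≈ 85.0764
area = ½ · 85.0764 ≈ 42.538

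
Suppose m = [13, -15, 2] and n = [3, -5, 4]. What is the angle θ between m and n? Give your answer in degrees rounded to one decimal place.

30.1

m · n = 13·3 + (-15)·(-5) + 2·4 = 39 + 75 + 8 = 122
|m|² = 169 + 225 + 4 = 398,  |m| = √398 ≈ 19.949937
|n|² = 9 + 25 + 16 = 50,  |n| = √50 ≈ 7.071068
cos θ = 122 / (19.949937 · 7.071068) ≈ 0.86484
θ = arccos(0.86484) ≈ 30.1°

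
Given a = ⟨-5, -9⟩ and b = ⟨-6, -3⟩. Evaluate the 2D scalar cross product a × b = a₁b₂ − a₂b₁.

(-5)·(-3) - (-9)·(-6) = 15 - 54 = -39

-39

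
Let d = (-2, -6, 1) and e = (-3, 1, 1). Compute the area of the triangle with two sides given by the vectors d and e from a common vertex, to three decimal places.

10.607

i: (-6)·1 - 1·1 = -6 - 1 = -7
j: 1·(-3) - (-2)·1 = -3 - (-2) = -1
k: (-2)·1 - (-6)·(-3) = -2 - 18 = -20
d × e = (-7, -1, -20)
|d × e| = √((-7)² + (-1)² + (-20)²) = √450 ≈ 21.2132
area = ½ · 21.2132 ≈ 10.607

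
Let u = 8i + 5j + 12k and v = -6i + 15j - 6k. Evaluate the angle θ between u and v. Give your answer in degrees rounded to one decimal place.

99.8

u · v = 8·(-6) + 5·15 + 12·(-6) = -48 + 75 - 72 = -45
|u|² = 64 + 25 + 144 = 233,  |u| = √233 ≈ 15.264338
|v|² = 36 + 225 + 36 = 297,  |v| = √297 ≈ 17.233688
cos θ = -45 / (15.264338 · 17.233688) ≈ -0.17106
θ = arccos(-0.17106) ≈ 99.8°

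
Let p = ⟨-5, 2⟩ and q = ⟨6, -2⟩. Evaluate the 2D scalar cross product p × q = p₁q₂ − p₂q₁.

-2

(-5)·(-2) - 2·6 = 10 - 12 = -2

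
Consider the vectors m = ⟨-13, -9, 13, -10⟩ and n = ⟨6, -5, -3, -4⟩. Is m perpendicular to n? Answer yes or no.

no

m · n = (-13)·6 + (-9)·(-5) + 13·(-3) + (-10)·(-4) = -78 + 45 - 39 + 40 = -32
Nonzero, so the vectors are not orthogonal.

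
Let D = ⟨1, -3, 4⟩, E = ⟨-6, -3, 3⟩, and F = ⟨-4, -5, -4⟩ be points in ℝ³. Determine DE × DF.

(-2, -51, 14)

DE = (-7, 0, -1)
DF = (-5, -2, -8)
i: 0·(-8) - (-1)·(-2) = 0 - 2 = -2
j: (-1)·(-5) - (-7)·(-8) = 5 - 56 = -51
k: (-7)·(-2) - 0·(-5) = 14 - 0 = 14
DE × DF = (-2, -51, 14)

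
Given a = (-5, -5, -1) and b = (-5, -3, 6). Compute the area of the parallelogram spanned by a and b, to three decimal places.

i: (-5)·6 - (-1)·(-3) = -30 - 3 = -33
j: (-1)·(-5) - (-5)·6 = 5 - (-30) = 35
k: (-5)·(-3) - (-5)·(-5) = 15 - 25 = -10
a × b = (-33, 35, -10)
|a × b| = √((-33)² + 35² + (-10)²) = √2414 ≈ 49.1325

49.132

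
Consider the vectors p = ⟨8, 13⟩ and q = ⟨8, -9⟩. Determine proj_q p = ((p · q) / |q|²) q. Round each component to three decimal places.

(-2.924, 3.290)

p · q = 8·8 + 13·(-9) = 64 - 117 = -53
|q|² = 64 + 81 = 145
proj_q p = (-53/145) · (8, -9) ≈ (-2.924, 3.290)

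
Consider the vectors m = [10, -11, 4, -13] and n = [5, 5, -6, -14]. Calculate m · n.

153

m · n = 10·5 + (-11)·5 + 4·(-6) + (-13)·(-14) = 50 - 55 - 24 + 182 = 153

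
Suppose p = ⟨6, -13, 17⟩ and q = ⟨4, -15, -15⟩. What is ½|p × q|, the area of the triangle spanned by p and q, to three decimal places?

239.222

i: (-13)·(-15) - 17·(-15) = 195 - (-255) = 450
j: 17·4 - 6·(-15) = 68 - (-90) = 158
k: 6·(-15) - (-13)·4 = -90 - (-52) = -38
p × q = (450, 158, -38)
|p × q| = √(450² + 158² + (-38)²) = √228908 ≈ 478.4433
area = ½ · 478.4433 ≈ 239.222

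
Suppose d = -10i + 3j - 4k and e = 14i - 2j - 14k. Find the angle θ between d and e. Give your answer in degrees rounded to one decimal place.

113.9

d · e = (-10)·14 + 3·(-2) + (-4)·(-14) = -140 - 6 + 56 = -90
|d|² = 100 + 9 + 16 = 125,  |d| = √125 ≈ 11.180340
|e|² = 196 + 4 + 196 = 396,  |e| = √396 ≈ 19.899749
cos θ = -90 / (11.180340 · 19.899749) ≈ -0.40452
θ = arccos(-0.40452) ≈ 113.9°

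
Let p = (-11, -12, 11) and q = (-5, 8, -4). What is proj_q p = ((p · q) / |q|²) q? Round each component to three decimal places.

(4.048, -6.476, 3.238)

p · q = (-11)·(-5) + (-12)·8 + 11·(-4) = 55 - 96 - 44 = -85
|q|² = 25 + 64 + 16 = 105
proj_q p = (-85/105) · (-5, 8, -4) ≈ (4.048, -6.476, 3.238)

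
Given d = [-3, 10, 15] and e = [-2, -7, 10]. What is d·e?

d · e = (-3)·(-2) + 10·(-7) + 15·10 = 6 - 70 + 150 = 86

86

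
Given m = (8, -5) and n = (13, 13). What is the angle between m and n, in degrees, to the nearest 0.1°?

m · n = 8·13 + (-5)·13 = 104 - 65 = 39
|m|² = 64 + 25 = 89,  |m| = √89 ≈ 9.433981
|n|² = 169 + 169 = 338,  |n| = √338 ≈ 18.384776
cos θ = 39 / (9.433981 · 18.384776) ≈ 0.22486
θ = arccos(0.22486) ≈ 77.0°

77.0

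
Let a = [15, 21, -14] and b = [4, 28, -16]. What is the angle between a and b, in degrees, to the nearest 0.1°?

a · b = 15·4 + 21·28 + (-14)·(-16) = 60 + 588 + 224 = 872
|a|² = 225 + 441 + 196 = 862,  |a| = √862 ≈ 29.359837
|b|² = 16 + 784 + 256 = 1056,  |b| = √1056 ≈ 32.496154
cos θ = 872 / (29.359837 · 32.496154) ≈ 0.91397
θ = arccos(0.91397) ≈ 23.9°

23.9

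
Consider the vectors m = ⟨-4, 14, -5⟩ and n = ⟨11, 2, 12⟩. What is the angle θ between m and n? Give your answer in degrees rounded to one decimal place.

m · n = (-4)·11 + 14·2 + (-5)·12 = -44 + 28 - 60 = -76
|m|² = 16 + 196 + 25 = 237,  |m| = √237 ≈ 15.394804
|n|² = 121 + 4 + 144 = 269,  |n| = √269 ≈ 16.401219
cos θ = -76 / (15.394804 · 16.401219) ≈ -0.30100
θ = arccos(-0.30100) ≈ 107.5°

107.5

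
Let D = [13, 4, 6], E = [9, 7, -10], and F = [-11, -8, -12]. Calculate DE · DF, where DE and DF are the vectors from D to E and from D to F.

DE = E − D = (-4, 3, -16)
DF = F − D = (-24, -12, -18)
DE · DF = (-4)·(-24) + 3·(-12) + (-16)·(-18) = 96 - 36 + 288 = 348

348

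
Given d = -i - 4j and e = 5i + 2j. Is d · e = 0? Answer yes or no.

no

d · e = (-1)·5 + (-4)·2 = -5 - 8 = -13
Nonzero, so the vectors are not orthogonal.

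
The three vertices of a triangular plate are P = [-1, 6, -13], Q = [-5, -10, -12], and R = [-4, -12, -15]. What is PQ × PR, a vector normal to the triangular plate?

PQ = (-4, -16, 1)
PR = (-3, -18, -2)
i: (-16)·(-2) - 1·(-18) = 32 - (-18) = 50
j: 1·(-3) - (-4)·(-2) = -3 - 8 = -11
k: (-4)·(-18) - (-16)·(-3) = 72 - 48 = 24
PQ × PR = (50, -11, 24)

(50, -11, 24)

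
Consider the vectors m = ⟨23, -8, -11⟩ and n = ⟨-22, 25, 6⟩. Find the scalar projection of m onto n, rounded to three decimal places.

-22.815

m · n = 23·(-22) + (-8)·25 + (-11)·6 = -506 - 200 - 66 = -772
|n| = √(484 + 625 + 36) = √1145 ≈ 33.8378
comp_n m = -772 / √1145 ≈ -22.815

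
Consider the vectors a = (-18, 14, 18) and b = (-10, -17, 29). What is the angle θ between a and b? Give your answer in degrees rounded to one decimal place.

62.9

a · b = (-18)·(-10) + 14·(-17) + 18·29 = 180 - 238 + 522 = 464
|a|² = 324 + 196 + 324 = 844,  |a| = √844 ≈ 29.051678
|b|² = 100 + 289 + 841 = 1230,  |b| = √1230 ≈ 35.071356
cos θ = 464 / (29.051678 · 35.071356) ≈ 0.45540
θ = arccos(0.45540) ≈ 62.9°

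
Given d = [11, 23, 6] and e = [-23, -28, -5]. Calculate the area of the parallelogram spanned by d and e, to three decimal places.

i: 23·(-5) - 6·(-28) = -115 - (-168) = 53
j: 6·(-23) - 11·(-5) = -138 - (-55) = -83
k: 11·(-28) - 23·(-23) = -308 - (-529) = 221
d × e = (53, -83, 221)
|d × e| = √(53² + (-83)² + 221²) = √58539 ≈ 241.9483

241.948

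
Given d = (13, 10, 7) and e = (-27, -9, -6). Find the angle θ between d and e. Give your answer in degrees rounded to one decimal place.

158.6

d · e = 13·(-27) + 10·(-9) + 7·(-6) = -351 - 90 - 42 = -483
|d|² = 169 + 100 + 49 = 318,  |d| = √318 ≈ 17.832555
|e|² = 729 + 81 + 36 = 846,  |e| = √846 ≈ 29.086079
cos θ = -483 / (17.832555 · 29.086079) ≈ -0.93121
θ = arccos(-0.93121) ≈ 158.6°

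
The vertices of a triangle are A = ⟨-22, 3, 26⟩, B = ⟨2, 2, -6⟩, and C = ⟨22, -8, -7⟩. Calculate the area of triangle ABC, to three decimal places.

AB = (24, -1, -32),  AC = (44, -11, -33)
i: (-1)·(-33) - (-32)·(-11) = 33 - 352 = -319
j: (-32)·44 - 24·(-33) = -1408 - (-792) = -616
k: 24·(-11) - (-1)·44 = -264 - (-44) = -220
AB × AC = (-319, -616, -220)
|AB × AC| = √529617 ≈ 727.7479
area = ½ · 727.7479 ≈ 363.874

363.874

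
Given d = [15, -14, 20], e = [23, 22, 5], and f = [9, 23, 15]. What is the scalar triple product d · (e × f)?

e × f:
i: 22·15 - 5·23 = 330 - 115 = 215
j: 5·9 - 23·15 = 45 - 345 = -300
k: 23·23 - 22·9 = 529 - 198 = 331
e × f = (215, -300, 331)
d · (e × f) = 15·215 + (-14)·(-300) + 20·331 = 3225 + 4200 + 6620 = 14045

14045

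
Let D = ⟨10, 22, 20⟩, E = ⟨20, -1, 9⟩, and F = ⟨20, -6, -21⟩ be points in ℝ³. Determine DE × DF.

(635, 300, -50)

DE = (10, -23, -11)
DF = (10, -28, -41)
i: (-23)·(-41) - (-11)·(-28) = 943 - 308 = 635
j: (-11)·10 - 10·(-41) = -110 - (-410) = 300
k: 10·(-28) - (-23)·10 = -280 - (-230) = -50
DE × DF = (635, 300, -50)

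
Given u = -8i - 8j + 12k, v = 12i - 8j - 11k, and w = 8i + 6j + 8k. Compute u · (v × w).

3088

v × w:
i: (-8)·8 - (-11)·6 = -64 - (-66) = 2
j: (-11)·8 - 12·8 = -88 - 96 = -184
k: 12·6 - (-8)·8 = 72 - (-64) = 136
v × w = (2, -184, 136)
u · (v × w) = (-8)·2 + (-8)·(-184) + 12·136 = -16 + 1472 + 1632 = 3088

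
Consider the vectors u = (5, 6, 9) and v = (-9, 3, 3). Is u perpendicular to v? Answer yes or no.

u · v = 5·(-9) + 6·3 + 9·3 = -45 + 18 + 27 = 0
Zero, so the vectors are orthogonal.

yes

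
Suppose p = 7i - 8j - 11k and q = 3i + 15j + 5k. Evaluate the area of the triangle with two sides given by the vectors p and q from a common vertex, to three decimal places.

96.034

i: (-8)·5 - (-11)·15 = -40 - (-165) = 125
j: (-11)·3 - 7·5 = -33 - 35 = -68
k: 7·15 - (-8)·3 = 105 - (-24) = 129
p × q = (125, -68, 129)
|p × q| = √(125² + (-68)² + 129²) = √36890 ≈ 192.0677
area = ½ · 192.0677 ≈ 96.034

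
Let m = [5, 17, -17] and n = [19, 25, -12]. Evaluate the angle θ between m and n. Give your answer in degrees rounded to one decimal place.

28.7

m · n = 5·19 + 17·25 + (-17)·(-12) = 95 + 425 + 204 = 724
|m|² = 25 + 289 + 289 = 603,  |m| = √603 ≈ 24.556058
|n|² = 361 + 625 + 144 = 1130,  |n| = √1130 ≈ 33.615473
cos θ = 724 / (24.556058 · 33.615473) ≈ 0.87708
θ = arccos(0.87708) ≈ 28.7°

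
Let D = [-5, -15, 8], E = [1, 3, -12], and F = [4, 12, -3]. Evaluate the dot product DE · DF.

760

DE = E − D = (6, 18, -20)
DF = F − D = (9, 27, -11)
DE · DF = 6·9 + 18·27 + (-20)·(-11) = 54 + 486 + 220 = 760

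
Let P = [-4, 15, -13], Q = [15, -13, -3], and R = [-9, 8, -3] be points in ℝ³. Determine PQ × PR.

PQ = (19, -28, 10)
PR = (-5, -7, 10)
i: (-28)·10 - 10·(-7) = -280 - (-70) = -210
j: 10·(-5) - 19·10 = -50 - 190 = -240
k: 19·(-7) - (-28)·(-5) = -133 - 140 = -273
PQ × PR = (-210, -240, -273)

(-210, -240, -273)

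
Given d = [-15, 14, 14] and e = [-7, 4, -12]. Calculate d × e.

(-224, -278, 38)

i: 14·(-12) - 14·4 = -168 - 56 = -224
j: 14·(-7) - (-15)·(-12) = -98 - 180 = -278
k: (-15)·4 - 14·(-7) = -60 - (-98) = 38
d × e = (-224, -278, 38)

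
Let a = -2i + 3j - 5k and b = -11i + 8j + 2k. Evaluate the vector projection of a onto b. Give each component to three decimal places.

(-2.095, 1.524, 0.381)

a · b = (-2)·(-11) + 3·8 + (-5)·2 = 22 + 24 - 10 = 36
|b|² = 121 + 64 + 4 = 189
proj_b a = (36/189) · (-11, 8, 2) ≈ (-2.095, 1.524, 0.381)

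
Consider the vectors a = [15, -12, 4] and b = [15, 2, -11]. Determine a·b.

157

a · b = 15·15 + (-12)·2 + 4·(-11) = 225 - 24 - 44 = 157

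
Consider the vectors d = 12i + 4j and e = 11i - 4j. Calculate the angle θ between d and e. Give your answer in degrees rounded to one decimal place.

d · e = 12·11 + 4·(-4) = 132 - 16 = 116
|d|² = 144 + 16 = 160,  |d| = √160 ≈ 12.649111
|e|² = 121 + 16 = 137,  |e| = √137 ≈ 11.704700
cos θ = 116 / (12.649111 · 11.704700) ≈ 0.78350
θ = arccos(0.78350) ≈ 38.4°

38.4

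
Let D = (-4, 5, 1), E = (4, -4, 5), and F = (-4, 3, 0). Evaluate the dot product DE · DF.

DE = E − D = (8, -9, 4)
DF = F − D = (0, -2, -1)
DE · DF = 8·0 + (-9)·(-2) + 4·(-1) = 0 + 18 - 4 = 14

14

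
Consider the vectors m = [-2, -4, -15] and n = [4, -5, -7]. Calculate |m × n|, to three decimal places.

i: (-4)·(-7) - (-15)·(-5) = 28 - 75 = -47
j: (-15)·4 - (-2)·(-7) = -60 - 14 = -74
k: (-2)·(-5) - (-4)·4 = 10 - (-16) = 26
m × n = (-47, -74, 26)
|m × n| = √((-47)² + (-74)² + 26²) = √8361 ≈ 91.4385

91.439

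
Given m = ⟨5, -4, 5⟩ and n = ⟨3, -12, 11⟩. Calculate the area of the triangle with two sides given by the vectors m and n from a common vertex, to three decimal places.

i: (-4)·11 - 5·(-12) = -44 - (-60) = 16
j: 5·3 - 5·11 = 15 - 55 = -40
k: 5·(-12) - (-4)·3 = -60 - (-12) = -48
m × n = (16, -40, -48)
|m × n| = √(16² + (-40)² + (-48)²) = √4160 ≈ 64.4981
area = ½ · 64.4981 ≈ 32.249

32.249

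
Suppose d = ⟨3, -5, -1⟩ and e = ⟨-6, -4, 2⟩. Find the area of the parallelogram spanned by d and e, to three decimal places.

44.272

i: (-5)·2 - (-1)·(-4) = -10 - 4 = -14
j: (-1)·(-6) - 3·2 = 6 - 6 = 0
k: 3·(-4) - (-5)·(-6) = -12 - 30 = -42
d × e = (-14, 0, -42)
|d × e| = √((-14)² + 0² + (-42)²) = √1960 ≈ 44.2719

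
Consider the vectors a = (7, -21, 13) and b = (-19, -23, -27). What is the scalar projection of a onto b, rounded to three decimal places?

-0.025

a · b = 7·(-19) + (-21)·(-23) + 13·(-27) = -133 + 483 - 351 = -1
|b| = √(361 + 529 + 729) = √1619 ≈ 40.2368
comp_b a = -1 / √1619 ≈ -0.025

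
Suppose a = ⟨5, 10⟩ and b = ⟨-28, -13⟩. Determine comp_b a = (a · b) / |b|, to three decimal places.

-8.746

a · b = 5·(-28) + 10·(-13) = -140 - 130 = -270
|b| = √(784 + 169) = √953 ≈ 30.8707
comp_b a = -270 / √953 ≈ -8.746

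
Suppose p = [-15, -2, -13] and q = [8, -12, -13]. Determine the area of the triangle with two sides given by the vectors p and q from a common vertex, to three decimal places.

190.208

i: (-2)·(-13) - (-13)·(-12) = 26 - 156 = -130
j: (-13)·8 - (-15)·(-13) = -104 - 195 = -299
k: (-15)·(-12) - (-2)·8 = 180 - (-16) = 196
p × q = (-130, -299, 196)
|p × q| = √((-130)² + (-299)² + 196²) = √144717 ≈ 380.4169
area = ½ · 380.4169 ≈ 190.208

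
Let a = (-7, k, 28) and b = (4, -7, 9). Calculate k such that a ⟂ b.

32

a · b = (-7)·4 + k·(-7) + 28·9 = 224 - 7k
Set equal to 0: -7k = -224, so k = 32.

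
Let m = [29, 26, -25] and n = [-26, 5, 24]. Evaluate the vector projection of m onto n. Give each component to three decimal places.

(24.921, -4.792, -23.004)

m · n = 29·(-26) + 26·5 + (-25)·24 = -754 + 130 - 600 = -1224
|n|² = 676 + 25 + 576 = 1277
proj_n m = (-1224/1277) · (-26, 5, 24) ≈ (24.921, -4.792, -23.004)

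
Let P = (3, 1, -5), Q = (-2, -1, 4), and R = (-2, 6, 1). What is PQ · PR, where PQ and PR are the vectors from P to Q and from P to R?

PQ = Q − P = (-5, -2, 9)
PR = R − P = (-5, 5, 6)
PQ · PR = (-5)·(-5) + (-2)·5 + 9·6 = 25 - 10 + 54 = 69

69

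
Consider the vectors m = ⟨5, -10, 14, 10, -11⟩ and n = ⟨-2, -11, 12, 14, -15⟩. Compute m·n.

m · n = 5·(-2) + (-10)·(-11) + 14·12 + 10·14 + (-11)·(-15) = -10 + 110 + 168 + 140 + 165 = 573

573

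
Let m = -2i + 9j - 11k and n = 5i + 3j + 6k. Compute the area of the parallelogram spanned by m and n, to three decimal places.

i: 9·6 - (-11)·3 = 54 - (-33) = 87
j: (-11)·5 - (-2)·6 = -55 - (-12) = -43
k: (-2)·3 - 9·5 = -6 - 45 = -51
m × n = (87, -43, -51)
|m × n| = √(87² + (-43)² + (-51)²) = √12019 ≈ 109.6312

109.631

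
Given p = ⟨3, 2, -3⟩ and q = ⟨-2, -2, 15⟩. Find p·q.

-55

p · q = 3·(-2) + 2·(-2) + (-3)·15 = -6 - 4 - 45 = -55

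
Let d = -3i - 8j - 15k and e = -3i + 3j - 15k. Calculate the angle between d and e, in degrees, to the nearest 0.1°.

38.7

d · e = (-3)·(-3) + (-8)·3 + (-15)·(-15) = 9 - 24 + 225 = 210
|d|² = 9 + 64 + 225 = 298,  |d| = √298 ≈ 17.262677
|e|² = 9 + 9 + 225 = 243,  |e| = √243 ≈ 15.588457
cos θ = 210 / (17.262677 · 15.588457) ≈ 0.78038
θ = arccos(0.78038) ≈ 38.7°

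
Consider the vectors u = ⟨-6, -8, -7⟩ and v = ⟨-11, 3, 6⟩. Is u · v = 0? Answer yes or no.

u · v = (-6)·(-11) + (-8)·3 + (-7)·6 = 66 - 24 - 42 = 0
Zero, so the vectors are orthogonal.

yes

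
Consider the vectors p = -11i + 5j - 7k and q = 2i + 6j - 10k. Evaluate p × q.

(-8, -124, -76)

i: 5·(-10) - (-7)·6 = -50 - (-42) = -8
j: (-7)·2 - (-11)·(-10) = -14 - 110 = -124
k: (-11)·6 - 5·2 = -66 - 10 = -76
p × q = (-8, -124, -76)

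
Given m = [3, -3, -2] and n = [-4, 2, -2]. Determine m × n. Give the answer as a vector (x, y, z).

(10, 14, -6)

i: (-3)·(-2) - (-2)·2 = 6 - (-4) = 10
j: (-2)·(-4) - 3·(-2) = 8 - (-6) = 14
k: 3·2 - (-3)·(-4) = 6 - 12 = -6
m × n = (10, 14, -6)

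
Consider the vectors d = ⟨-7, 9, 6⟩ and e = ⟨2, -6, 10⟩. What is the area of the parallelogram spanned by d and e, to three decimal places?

i: 9·10 - 6·(-6) = 90 - (-36) = 126
j: 6·2 - (-7)·10 = 12 - (-70) = 82
k: (-7)·(-6) - 9·2 = 42 - 18 = 24
d × e = (126, 82, 24)
|d × e| = √(126² + 82² + 24²) = √23176 ≈ 152.2367

152.237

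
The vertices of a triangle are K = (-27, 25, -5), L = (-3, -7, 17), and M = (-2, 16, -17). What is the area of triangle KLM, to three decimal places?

587.798

KL = (24, -32, 22),  KM = (25, -9, -12)
i: (-32)·(-12) - 22·(-9) = 384 - (-198) = 582
j: 22·25 - 24·(-12) = 550 - (-288) = 838
k: 24·(-9) - (-32)·25 = -216 - (-800) = 584
KL × KM = (582, 838, 584)
|KL × KM| = √1382024 ≈ 1175.5952
area = ½ · 1175.5952 ≈ 587.798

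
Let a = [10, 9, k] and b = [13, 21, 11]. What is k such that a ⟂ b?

a · b = 10·13 + 9·21 + k·11 = 319 + 11k
Set equal to 0: 11k = -319, so k = -29.

-29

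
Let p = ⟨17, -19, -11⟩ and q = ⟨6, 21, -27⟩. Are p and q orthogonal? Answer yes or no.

p · q = 17·6 + (-19)·21 + (-11)·(-27) = 102 - 399 + 297 = 0
Zero, so the vectors are orthogonal.

yes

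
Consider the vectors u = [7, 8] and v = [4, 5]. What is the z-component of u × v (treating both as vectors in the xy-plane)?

7·5 - 8·4 = 35 - 32 = 3

3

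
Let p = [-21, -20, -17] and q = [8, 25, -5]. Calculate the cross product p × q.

i: (-20)·(-5) - (-17)·25 = 100 - (-425) = 525
j: (-17)·8 - (-21)·(-5) = -136 - 105 = -241
k: (-21)·25 - (-20)·8 = -525 - (-160) = -365
p × q = (525, -241, -365)

(525, -241, -365)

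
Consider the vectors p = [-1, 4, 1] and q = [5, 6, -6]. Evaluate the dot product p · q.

13

p · q = (-1)·5 + 4·6 + 1·(-6) = -5 + 24 - 6 = 13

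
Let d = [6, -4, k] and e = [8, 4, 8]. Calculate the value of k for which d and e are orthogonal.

d · e = 6·8 + (-4)·4 + k·8 = 32 + 8k
Set equal to 0: 8k = -32, so k = -4.

-4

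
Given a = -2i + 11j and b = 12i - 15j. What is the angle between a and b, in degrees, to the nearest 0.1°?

151.6

a · b = (-2)·12 + 11·(-15) = -24 - 165 = -189
|a|² = 4 + 121 = 125,  |a| = √125 ≈ 11.180340
|b|² = 144 + 225 = 369,  |b| = √369 ≈ 19.209373
cos θ = -189 / (11.180340 · 19.209373) ≈ -0.88002
θ = arccos(-0.88002) ≈ 151.6°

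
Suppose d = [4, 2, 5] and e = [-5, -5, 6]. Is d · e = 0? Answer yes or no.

d · e = 4·(-5) + 2·(-5) + 5·6 = -20 - 10 + 30 = 0
Zero, so the vectors are orthogonal.

yes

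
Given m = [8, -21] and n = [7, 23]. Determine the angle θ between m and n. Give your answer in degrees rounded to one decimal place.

142.2

m · n = 8·7 + (-21)·23 = 56 - 483 = -427
|m|² = 64 + 441 = 505,  |m| = √505 ≈ 22.472205
|n|² = 49 + 529 = 578,  |n| = √578 ≈ 24.041631
cos θ = -427 / (22.472205 · 24.041631) ≈ -0.79035
θ = arccos(-0.79035) ≈ 142.2°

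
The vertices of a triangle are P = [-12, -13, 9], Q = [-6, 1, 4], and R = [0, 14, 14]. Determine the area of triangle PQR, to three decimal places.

PQ = (6, 14, -5),  PR = (12, 27, 5)
i: 14·5 - (-5)·27 = 70 - (-135) = 205
j: (-5)·12 - 6·5 = -60 - 30 = -90
k: 6·27 - 14·12 = 162 - 168 = -6
PQ × PR = (205, -90, -6)
|PQ × PR| = √50161 ≈ 223.9665
area = ½ · 223.9665 ≈ 111.983

111.983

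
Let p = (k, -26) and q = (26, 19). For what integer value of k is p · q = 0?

p · q = k·26 + (-26)·19 = -494 + 26k
Set equal to 0: 26k = 494, so k = 19.

19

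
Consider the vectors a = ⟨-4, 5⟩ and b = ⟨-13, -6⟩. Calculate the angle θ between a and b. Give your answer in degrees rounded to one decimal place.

76.1

a · b = (-4)·(-13) + 5·(-6) = 52 - 30 = 22
|a|² = 16 + 25 = 41,  |a| = √41 ≈ 6.403124
|b|² = 169 + 36 = 205,  |b| = √205 ≈ 14.317821
cos θ = 22 / (6.403124 · 14.317821) ≈ 0.23997
θ = arccos(0.23997) ≈ 76.1°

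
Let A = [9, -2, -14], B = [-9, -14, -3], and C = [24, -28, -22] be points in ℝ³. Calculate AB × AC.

(382, 21, 648)

AB = (-18, -12, 11)
AC = (15, -26, -8)
i: (-12)·(-8) - 11·(-26) = 96 - (-286) = 382
j: 11·15 - (-18)·(-8) = 165 - 144 = 21
k: (-18)·(-26) - (-12)·15 = 468 - (-180) = 648
AB × AC = (382, 21, 648)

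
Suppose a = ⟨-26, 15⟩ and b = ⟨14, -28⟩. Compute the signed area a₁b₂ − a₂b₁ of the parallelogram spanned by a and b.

(-26)·(-28) - 15·14 = 728 - 210 = 518

518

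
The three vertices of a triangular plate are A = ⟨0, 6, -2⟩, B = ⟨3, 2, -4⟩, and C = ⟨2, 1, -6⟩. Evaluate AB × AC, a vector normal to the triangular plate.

(6, 8, -7)

AB = (3, -4, -2)
AC = (2, -5, -4)
i: (-4)·(-4) - (-2)·(-5) = 16 - 10 = 6
j: (-2)·2 - 3·(-4) = -4 - (-12) = 8
k: 3·(-5) - (-4)·2 = -15 - (-8) = -7
AB × AC = (6, 8, -7)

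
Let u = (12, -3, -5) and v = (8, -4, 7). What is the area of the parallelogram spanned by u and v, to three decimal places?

i: (-3)·7 - (-5)·(-4) = -21 - 20 = -41
j: (-5)·8 - 12·7 = -40 - 84 = -124
k: 12·(-4) - (-3)·8 = -48 - (-24) = -24
u × v = (-41, -124, -24)
|u × v| = √((-41)² + (-124)² + (-24)²) = √17633 ≈ 132.7893

132.789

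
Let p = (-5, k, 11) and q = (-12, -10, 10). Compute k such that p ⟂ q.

17

p · q = (-5)·(-12) + k·(-10) + 11·10 = 170 - 10k
Set equal to 0: -10k = -170, so k = 17.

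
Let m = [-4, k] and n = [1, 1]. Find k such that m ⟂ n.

4

m · n = (-4)·1 + k·1 = -4 + 1k
Set equal to 0: 1k = 4, so k = 4.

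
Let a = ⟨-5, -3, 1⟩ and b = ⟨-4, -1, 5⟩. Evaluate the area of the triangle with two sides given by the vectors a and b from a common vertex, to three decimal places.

13.096

i: (-3)·5 - 1·(-1) = -15 - (-1) = -14
j: 1·(-4) - (-5)·5 = -4 - (-25) = 21
k: (-5)·(-1) - (-3)·(-4) = 5 - 12 = -7
a × b = (-14, 21, -7)
|a × b| = √((-14)² + 21² + (-7)²) = √686 ≈ 26.1916
area = ½ · 26.1916 ≈ 13.096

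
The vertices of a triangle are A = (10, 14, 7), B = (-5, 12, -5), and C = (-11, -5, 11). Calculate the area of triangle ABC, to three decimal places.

230.266

AB = (-15, -2, -12),  AC = (-21, -19, 4)
i: (-2)·4 - (-12)·(-19) = -8 - 228 = -236
j: (-12)·(-21) - (-15)·4 = 252 - (-60) = 312
k: (-15)·(-19) - (-2)·(-21) = 285 - 42 = 243
AB × AC = (-236, 312, 243)
|AB × AC| = √212089 ≈ 460.5312
area = ½ · 460.5312 ≈ 230.266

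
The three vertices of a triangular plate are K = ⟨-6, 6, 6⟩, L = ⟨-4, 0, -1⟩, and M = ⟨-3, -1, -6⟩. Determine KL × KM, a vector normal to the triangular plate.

KL = (2, -6, -7)
KM = (3, -7, -12)
i: (-6)·(-12) - (-7)·(-7) = 72 - 49 = 23
j: (-7)·3 - 2·(-12) = -21 - (-24) = 3
k: 2·(-7) - (-6)·3 = -14 - (-18) = 4
KL × KM = (23, 3, 4)

(23, 3, 4)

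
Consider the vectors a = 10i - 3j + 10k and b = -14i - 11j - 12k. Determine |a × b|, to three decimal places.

211.707

i: (-3)·(-12) - 10·(-11) = 36 - (-110) = 146
j: 10·(-14) - 10·(-12) = -140 - (-120) = -20
k: 10·(-11) - (-3)·(-14) = -110 - 42 = -152
a × b = (146, -20, -152)
|a × b| = √(146² + (-20)² + (-152)²) = √44820 ≈ 211.7073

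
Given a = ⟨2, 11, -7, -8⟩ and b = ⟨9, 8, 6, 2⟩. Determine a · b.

a · b = 2·9 + 11·8 + (-7)·6 + (-8)·2 = 18 + 88 - 42 - 16 = 48

48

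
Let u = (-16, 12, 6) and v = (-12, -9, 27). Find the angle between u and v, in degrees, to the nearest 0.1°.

u · v = (-16)·(-12) + 12·(-9) + 6·27 = 192 - 108 + 162 = 246
|u|² = 256 + 144 + 36 = 436,  |u| = √436 ≈ 20.880613
|v|² = 144 + 81 + 729 = 954,  |v| = √954 ≈ 30.886890
cos θ = 246 / (20.880613 · 30.886890) ≈ 0.38143
θ = arccos(0.38143) ≈ 67.6°

67.6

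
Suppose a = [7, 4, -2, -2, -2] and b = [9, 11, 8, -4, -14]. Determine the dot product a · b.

127

a · b = 7·9 + 4·11 + (-2)·8 + (-2)·(-4) + (-2)·(-14) = 63 + 44 - 16 + 8 + 28 = 127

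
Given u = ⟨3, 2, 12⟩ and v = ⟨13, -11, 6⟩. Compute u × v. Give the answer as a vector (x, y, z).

i: 2·6 - 12·(-11) = 12 - (-132) = 144
j: 12·13 - 3·6 = 156 - 18 = 138
k: 3·(-11) - 2·13 = -33 - 26 = -59
u × v = (144, 138, -59)

(144, 138, -59)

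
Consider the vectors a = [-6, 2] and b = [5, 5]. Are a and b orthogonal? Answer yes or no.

no

a · b = (-6)·5 + 2·5 = -30 + 10 = -20
Nonzero, so the vectors are not orthogonal.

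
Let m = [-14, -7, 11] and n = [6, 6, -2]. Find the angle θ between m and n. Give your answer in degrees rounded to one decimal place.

152.5

m · n = (-14)·6 + (-7)·6 + 11·(-2) = -84 - 42 - 22 = -148
|m|² = 196 + 49 + 121 = 366,  |m| = √366 ≈ 19.131126
|n|² = 36 + 36 + 4 = 76,  |n| = √76 ≈ 8.717798
cos θ = -148 / (19.131126 · 8.717798) ≈ -0.88739
θ = arccos(-0.88739) ≈ 152.5°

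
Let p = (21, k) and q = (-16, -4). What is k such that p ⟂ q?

p · q = 21·(-16) + k·(-4) = -336 - 4k
Set equal to 0: -4k = 336, so k = -84.

-84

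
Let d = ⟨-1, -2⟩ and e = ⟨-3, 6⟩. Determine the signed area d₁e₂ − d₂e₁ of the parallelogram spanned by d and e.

-12

(-1)·6 - (-2)·(-3) = -6 - 6 = -12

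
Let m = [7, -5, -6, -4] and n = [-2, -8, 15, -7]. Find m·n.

-36

m · n = 7·(-2) + (-5)·(-8) + (-6)·15 + (-4)·(-7) = -14 + 40 - 90 + 28 = -36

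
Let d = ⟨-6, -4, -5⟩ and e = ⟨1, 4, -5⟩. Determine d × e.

i: (-4)·(-5) - (-5)·4 = 20 - (-20) = 40
j: (-5)·1 - (-6)·(-5) = -5 - 30 = -35
k: (-6)·4 - (-4)·1 = -24 - (-4) = -20
d × e = (40, -35, -20)

(40, -35, -20)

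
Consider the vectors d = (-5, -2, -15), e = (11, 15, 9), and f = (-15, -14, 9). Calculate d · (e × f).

-1902

e × f:
i: 15·9 - 9·(-14) = 135 - (-126) = 261
j: 9·(-15) - 11·9 = -135 - 99 = -234
k: 11·(-14) - 15·(-15) = -154 - (-225) = 71
e × f = (261, -234, 71)
d · (e × f) = (-5)·261 + (-2)·(-234) + (-15)·71 = -1305 + 468 - 1065 = -1902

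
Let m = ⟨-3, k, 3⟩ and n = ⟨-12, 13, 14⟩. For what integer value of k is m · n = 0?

m · n = (-3)·(-12) + k·13 + 3·14 = 78 + 13k
Set equal to 0: 13k = -78, so k = -6.

-6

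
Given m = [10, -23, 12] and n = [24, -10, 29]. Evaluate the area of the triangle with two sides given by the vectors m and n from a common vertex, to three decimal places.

354.795

i: (-23)·29 - 12·(-10) = -667 - (-120) = -547
j: 12·24 - 10·29 = 288 - 290 = -2
k: 10·(-10) - (-23)·24 = -100 - (-552) = 452
m × n = (-547, -2, 452)
|m × n| = √((-547)² + (-2)² + 452²) = √503517 ≈ 709.5893
area = ½ · 709.5893 ≈ 354.795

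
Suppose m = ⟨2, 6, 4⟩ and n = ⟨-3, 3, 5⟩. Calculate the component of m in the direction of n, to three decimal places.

4.880

m · n = 2·(-3) + 6·3 + 4·5 = -6 + 18 + 20 = 32
|n| = √(9 + 9 + 25) = √43 ≈ 6.5574
comp_n m = 32 / √43 ≈ 4.880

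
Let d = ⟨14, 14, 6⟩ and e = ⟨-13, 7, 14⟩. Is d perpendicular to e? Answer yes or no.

d · e = 14·(-13) + 14·7 + 6·14 = -182 + 98 + 84 = 0
Zero, so the vectors are orthogonal.

yes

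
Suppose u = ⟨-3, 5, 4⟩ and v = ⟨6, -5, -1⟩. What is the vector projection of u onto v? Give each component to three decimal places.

(-4.548, 3.790, 0.758)

u · v = (-3)·6 + 5·(-5) + 4·(-1) = -18 - 25 - 4 = -47
|v|² = 36 + 25 + 1 = 62
proj_v u = (-47/62) · (6, -5, -1) ≈ (-4.548, 3.790, 0.758)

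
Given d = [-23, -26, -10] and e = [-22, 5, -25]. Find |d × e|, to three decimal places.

1043.070

i: (-26)·(-25) - (-10)·5 = 650 - (-50) = 700
j: (-10)·(-22) - (-23)·(-25) = 220 - 575 = -355
k: (-23)·5 - (-26)·(-22) = -115 - 572 = -687
d × e = (700, -355, -687)
|d × e| = √(700² + (-355)² + (-687)²) = √1087994 ≈ 1043.0695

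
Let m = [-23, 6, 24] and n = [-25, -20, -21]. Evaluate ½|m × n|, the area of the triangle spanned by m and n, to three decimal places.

646.201

i: 6·(-21) - 24·(-20) = -126 - (-480) = 354
j: 24·(-25) - (-23)·(-21) = -600 - 483 = -1083
k: (-23)·(-20) - 6·(-25) = 460 - (-150) = 610
m × n = (354, -1083, 610)
|m × n| = √(354² + (-1083)² + 610²) = √1670305 ≈ 1292.4028
area = ½ · 1292.4028 ≈ 646.201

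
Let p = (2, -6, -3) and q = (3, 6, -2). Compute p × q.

i: (-6)·(-2) - (-3)·6 = 12 - (-18) = 30
j: (-3)·3 - 2·(-2) = -9 - (-4) = -5
k: 2·6 - (-6)·3 = 12 - (-18) = 30
p × q = (30, -5, 30)

(30, -5, 30)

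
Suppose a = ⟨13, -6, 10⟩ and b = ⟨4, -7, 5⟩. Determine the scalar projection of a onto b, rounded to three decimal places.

a · b = 13·4 + (-6)·(-7) + 10·5 = 52 + 42 + 50 = 144
|b| = √(16 + 49 + 25) = √90 ≈ 9.4868
comp_b a = 144 / √90 ≈ 15.179

15.179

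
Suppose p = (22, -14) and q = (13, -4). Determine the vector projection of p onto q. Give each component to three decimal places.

p · q = 22·13 + (-14)·(-4) = 286 + 56 = 342
|q|² = 169 + 16 = 185
proj_q p = (342/185) · (13, -4) ≈ (24.032, -7.395)

(24.032, -7.395)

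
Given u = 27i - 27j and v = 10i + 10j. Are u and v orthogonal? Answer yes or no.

u · v = 27·10 + (-27)·10 = 270 - 270 = 0
Zero, so the vectors are orthogonal.

yes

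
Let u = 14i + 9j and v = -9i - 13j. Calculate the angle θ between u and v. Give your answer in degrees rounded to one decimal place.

157.4

u · v = 14·(-9) + 9·(-13) = -126 - 117 = -243
|u|² = 196 + 81 = 277,  |u| = √277 ≈ 16.643317
|v|² = 81 + 169 = 250,  |v| = √250 ≈ 15.811388
cos θ = -243 / (16.643317 · 15.811388) ≈ -0.92341
θ = arccos(-0.92341) ≈ 157.4°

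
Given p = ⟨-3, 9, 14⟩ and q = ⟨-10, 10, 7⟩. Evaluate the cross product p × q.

(-77, -119, 60)

i: 9·7 - 14·10 = 63 - 140 = -77
j: 14·(-10) - (-3)·7 = -140 - (-21) = -119
k: (-3)·10 - 9·(-10) = -30 - (-90) = 60
p × q = (-77, -119, 60)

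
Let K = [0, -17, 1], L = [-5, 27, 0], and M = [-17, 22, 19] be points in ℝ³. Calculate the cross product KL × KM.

KL = (-5, 44, -1)
KM = (-17, 39, 18)
i: 44·18 - (-1)·39 = 792 - (-39) = 831
j: (-1)·(-17) - (-5)·18 = 17 - (-90) = 107
k: (-5)·39 - 44·(-17) = -195 - (-748) = 553
KL × KM = (831, 107, 553)

(831, 107, 553)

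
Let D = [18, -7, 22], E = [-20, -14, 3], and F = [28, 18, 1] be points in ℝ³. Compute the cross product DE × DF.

DE = (-38, -7, -19)
DF = (10, 25, -21)
i: (-7)·(-21) - (-19)·25 = 147 - (-475) = 622
j: (-19)·10 - (-38)·(-21) = -190 - 798 = -988
k: (-38)·25 - (-7)·10 = -950 - (-70) = -880
DE × DF = (622, -988, -880)

(622, -988, -880)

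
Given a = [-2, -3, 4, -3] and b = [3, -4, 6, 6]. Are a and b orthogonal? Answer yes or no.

no

a · b = (-2)·3 + (-3)·(-4) + 4·6 + (-3)·6 = -6 + 12 + 24 - 18 = 12
Nonzero, so the vectors are not orthogonal.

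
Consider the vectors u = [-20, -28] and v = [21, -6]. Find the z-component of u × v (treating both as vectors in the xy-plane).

708

(-20)·(-6) - (-28)·21 = 120 - (-588) = 708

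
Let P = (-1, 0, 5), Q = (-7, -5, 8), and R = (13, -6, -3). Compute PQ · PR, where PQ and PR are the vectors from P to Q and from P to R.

-78

PQ = Q − P = (-6, -5, 3)
PR = R − P = (14, -6, -8)
PQ · PR = (-6)·14 + (-5)·(-6) + 3·(-8) = -84 + 30 - 24 = -78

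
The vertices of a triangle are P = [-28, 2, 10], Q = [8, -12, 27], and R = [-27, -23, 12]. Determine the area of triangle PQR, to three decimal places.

PQ = (36, -14, 17),  PR = (1, -25, 2)
i: (-14)·2 - 17·(-25) = -28 - (-425) = 397
j: 17·1 - 36·2 = 17 - 72 = -55
k: 36·(-25) - (-14)·1 = -900 - (-14) = -886
PQ × PR = (397, -55, -886)
|PQ × PR| = √945630 ≈ 972.4351
area = ½ · 972.4351 ≈ 486.218

486.218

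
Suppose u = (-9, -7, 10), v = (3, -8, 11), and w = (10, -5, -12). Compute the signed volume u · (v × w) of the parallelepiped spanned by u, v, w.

v × w:
i: (-8)·(-12) - 11·(-5) = 96 - (-55) = 151
j: 11·10 - 3·(-12) = 110 - (-36) = 146
k: 3·(-5) - (-8)·10 = -15 - (-80) = 65
v × w = (151, 146, 65)
u · (v × w) = (-9)·151 + (-7)·146 + 10·65 = -1359 - 1022 + 650 = -1731

-1731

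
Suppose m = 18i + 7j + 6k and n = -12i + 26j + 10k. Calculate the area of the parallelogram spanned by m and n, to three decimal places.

612.865

i: 7·10 - 6·26 = 70 - 156 = -86
j: 6·(-12) - 18·10 = -72 - 180 = -252
k: 18·26 - 7·(-12) = 468 - (-84) = 552
m × n = (-86, -252, 552)
|m × n| = √((-86)² + (-252)² + 552²) = √375604 ≈ 612.8654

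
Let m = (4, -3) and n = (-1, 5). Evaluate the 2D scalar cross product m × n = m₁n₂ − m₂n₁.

17

4·5 - (-3)·(-1) = 20 - 3 = 17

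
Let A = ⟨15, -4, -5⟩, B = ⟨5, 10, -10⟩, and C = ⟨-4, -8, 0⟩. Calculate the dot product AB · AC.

109

AB = B − A = (-10, 14, -5)
AC = C − A = (-19, -4, 5)
AB · AC = (-10)·(-19) + 14·(-4) + (-5)·5 = 190 - 56 - 25 = 109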